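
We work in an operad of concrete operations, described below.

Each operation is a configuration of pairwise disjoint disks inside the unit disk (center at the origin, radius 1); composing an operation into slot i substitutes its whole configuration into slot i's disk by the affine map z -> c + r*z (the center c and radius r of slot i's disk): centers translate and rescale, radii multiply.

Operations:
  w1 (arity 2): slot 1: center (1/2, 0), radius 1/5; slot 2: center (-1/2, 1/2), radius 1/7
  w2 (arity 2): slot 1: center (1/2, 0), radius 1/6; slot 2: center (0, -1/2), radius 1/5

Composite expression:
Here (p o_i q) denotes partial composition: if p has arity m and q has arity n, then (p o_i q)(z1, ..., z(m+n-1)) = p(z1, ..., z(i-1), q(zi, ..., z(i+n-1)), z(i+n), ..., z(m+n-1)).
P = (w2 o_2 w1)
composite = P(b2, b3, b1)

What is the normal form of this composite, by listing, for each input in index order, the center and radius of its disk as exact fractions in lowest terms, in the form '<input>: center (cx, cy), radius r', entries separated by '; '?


Each b-disk chains the slot maps above it in w2; radii multiply.
input b2: composing its 1 substitution step yields center (1/2, 0), radius 1/6
input b3: composing its 2 substitution steps yields center (1/10, -1/2), radius 1/25
input b1: composing its 2 substitution steps yields center (-1/10, -2/5), radius 1/35

b1: center (-1/10, -2/5), radius 1/35; b2: center (1/2, 0), radius 1/6; b3: center (1/10, -1/2), radius 1/25


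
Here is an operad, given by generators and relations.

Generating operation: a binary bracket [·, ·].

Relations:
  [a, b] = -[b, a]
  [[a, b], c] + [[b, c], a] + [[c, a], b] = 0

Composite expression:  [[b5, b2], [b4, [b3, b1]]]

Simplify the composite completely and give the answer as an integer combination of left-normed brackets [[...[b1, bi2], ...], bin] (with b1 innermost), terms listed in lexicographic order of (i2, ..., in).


[[[[b1, b3], b4], b2], b5] - [[[[b1, b3], b4], b5], b2]

A multilinear Lie element is pinned by b1-initial words (b1 innermost).
Composite bracket: [[b5, b2], [b4, [b3, b1]]]
Applying ab - ba throughout gives 16 signed words (2^4 = 16).
The b1-initial words carry the normal form:
  the word b1b3b4b2b5 carries sign +1 and contributes +[[[[b1, b3], b4], b2], b5]
  the word b1b3b4b5b2 carries sign -1 and contributes -[[[[b1, b3], b4], b5], b2]


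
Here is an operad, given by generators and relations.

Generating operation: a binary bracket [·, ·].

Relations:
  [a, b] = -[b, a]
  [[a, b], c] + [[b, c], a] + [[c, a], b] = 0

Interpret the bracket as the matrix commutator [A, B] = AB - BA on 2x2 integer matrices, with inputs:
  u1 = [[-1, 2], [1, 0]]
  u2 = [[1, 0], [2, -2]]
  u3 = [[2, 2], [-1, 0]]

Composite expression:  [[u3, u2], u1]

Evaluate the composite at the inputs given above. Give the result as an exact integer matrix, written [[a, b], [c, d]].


[[8, 10], [-1, -8]]


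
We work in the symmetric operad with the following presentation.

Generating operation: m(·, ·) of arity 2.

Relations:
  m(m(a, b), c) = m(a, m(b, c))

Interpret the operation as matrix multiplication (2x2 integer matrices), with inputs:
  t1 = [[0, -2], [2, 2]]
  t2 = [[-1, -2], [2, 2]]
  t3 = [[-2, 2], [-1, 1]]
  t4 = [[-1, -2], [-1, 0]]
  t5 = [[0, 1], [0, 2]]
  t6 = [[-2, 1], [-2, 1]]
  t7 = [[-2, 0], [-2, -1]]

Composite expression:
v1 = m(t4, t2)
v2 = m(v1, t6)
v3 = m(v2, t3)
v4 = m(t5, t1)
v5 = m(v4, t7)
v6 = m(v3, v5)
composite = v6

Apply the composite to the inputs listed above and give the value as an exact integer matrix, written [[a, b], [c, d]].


[[-120, -30], [72, 18]]

m(t4, t2) = [[-3, -2], [1, 2]]
m(m(t4, t2), t6) = [[10, -5], [-6, 3]]
m(m(m(t4, t2), t6), t3) = [[-15, 15], [9, -9]]
m(t5, t1) = [[2, 2], [4, 4]]
m(m(t5, t1), t7) = [[-8, -2], [-16, -4]]
m(m(m(m(t4, t2), t6), t3), m(m(t5, t1), t7)) = [[-120, -30], [72, 18]]


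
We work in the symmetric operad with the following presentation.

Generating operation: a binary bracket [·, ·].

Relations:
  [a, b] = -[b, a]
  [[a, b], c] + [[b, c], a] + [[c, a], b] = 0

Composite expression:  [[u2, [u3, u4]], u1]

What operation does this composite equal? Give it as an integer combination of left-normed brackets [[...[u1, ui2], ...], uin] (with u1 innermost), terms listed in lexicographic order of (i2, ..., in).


Skip Jacobi rewriting: expand, keep u1-initial words, read off terms.
Composite bracket: [[u2, [u3, u4]], u1]
Full expansion: 8 signed words from ab - ba (2^3 = 8).
Coefficients come from the u1-initial words:
  u1u2u3u4 appears with sign -1, giving the term -[[[u1, u2], u3], u4]
  u1u2u4u3 appears with sign +1, giving the term +[[[u1, u2], u4], u3]
  u1u3u4u2 appears with sign +1, giving the term +[[[u1, u3], u4], u2]
  u1u4u3u2 appears with sign -1, giving the term -[[[u1, u4], u3], u2]

-[[[u1, u2], u3], u4] + [[[u1, u2], u4], u3] + [[[u1, u3], u4], u2] - [[[u1, u4], u3], u2]


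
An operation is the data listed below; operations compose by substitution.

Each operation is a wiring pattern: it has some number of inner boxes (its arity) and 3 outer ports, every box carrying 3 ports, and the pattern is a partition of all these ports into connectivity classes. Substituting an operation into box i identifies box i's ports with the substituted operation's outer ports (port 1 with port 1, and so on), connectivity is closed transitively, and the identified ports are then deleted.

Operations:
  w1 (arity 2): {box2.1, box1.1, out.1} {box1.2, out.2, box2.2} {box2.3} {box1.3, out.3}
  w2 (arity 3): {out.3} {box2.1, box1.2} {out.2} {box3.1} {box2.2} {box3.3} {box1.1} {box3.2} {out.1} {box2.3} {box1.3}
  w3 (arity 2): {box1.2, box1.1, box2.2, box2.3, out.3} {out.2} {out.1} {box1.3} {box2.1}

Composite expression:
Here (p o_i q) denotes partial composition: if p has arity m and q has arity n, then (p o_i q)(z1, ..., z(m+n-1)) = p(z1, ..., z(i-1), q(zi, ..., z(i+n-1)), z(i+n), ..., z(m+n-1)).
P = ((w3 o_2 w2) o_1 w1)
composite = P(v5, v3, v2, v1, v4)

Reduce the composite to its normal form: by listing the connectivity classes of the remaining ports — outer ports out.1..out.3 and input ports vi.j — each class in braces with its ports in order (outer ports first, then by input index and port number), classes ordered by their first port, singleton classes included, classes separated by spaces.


{out.1} {out.2} {out.3, v3.1, v3.2, v5.1, v5.2} {v1.1, v2.2} {v1.2} {v1.3} {v2.1} {v2.3} {v3.3} {v4.1} {v4.2} {v4.3} {v5.3}

Connectivity passes through glued w3-boundaries; trace each wire chain.
the subtree at w1 composes to {out.1, v3.1, v5.1} {out.2, v3.2, v5.2} {out.3, v5.3} {v3.3} on (v5, v3); out.j = own outer ports
the subtree at w2 composes to {out.1} {out.2} {out.3} {v1.1, v2.2} {v1.2} {v1.3} {v2.1} {v2.3} {v4.1} {v4.2} {v4.3} on (v2, v1, v4); out.j = own outer ports
the subtree at w3 composes to {out.1} {out.2} {out.3, v3.1, v3.2, v5.1, v5.2} {v1.1, v2.2} {v1.2} {v1.3} {v2.1} {v2.3} {v3.3} {v4.1} {v4.2} {v4.3} {v5.3} on (v5, v3, v2, v1, v4); out.j = own outer ports


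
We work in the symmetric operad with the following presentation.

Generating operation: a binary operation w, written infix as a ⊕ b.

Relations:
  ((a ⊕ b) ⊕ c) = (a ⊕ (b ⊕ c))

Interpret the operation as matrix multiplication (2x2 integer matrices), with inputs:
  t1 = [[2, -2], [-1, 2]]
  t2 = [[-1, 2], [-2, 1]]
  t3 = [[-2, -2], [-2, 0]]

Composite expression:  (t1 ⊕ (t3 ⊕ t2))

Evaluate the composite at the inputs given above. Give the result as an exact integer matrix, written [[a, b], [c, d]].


[[8, -4], [-2, -2]]

(t3 ⊕ t2) = [[6, -6], [2, -4]]
(t1 ⊕ (t3 ⊕ t2)) = [[8, -4], [-2, -2]]


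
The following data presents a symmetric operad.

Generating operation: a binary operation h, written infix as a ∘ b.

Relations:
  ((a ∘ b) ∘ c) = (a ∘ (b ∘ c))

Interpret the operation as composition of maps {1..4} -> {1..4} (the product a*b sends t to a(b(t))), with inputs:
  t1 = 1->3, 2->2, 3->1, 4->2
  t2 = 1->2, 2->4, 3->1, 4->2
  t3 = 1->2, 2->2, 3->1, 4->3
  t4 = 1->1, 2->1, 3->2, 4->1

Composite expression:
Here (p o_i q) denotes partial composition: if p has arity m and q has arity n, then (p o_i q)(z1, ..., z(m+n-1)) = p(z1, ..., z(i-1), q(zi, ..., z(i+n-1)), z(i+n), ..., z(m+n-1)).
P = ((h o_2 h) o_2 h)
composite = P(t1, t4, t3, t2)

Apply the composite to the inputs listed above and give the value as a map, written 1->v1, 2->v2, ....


1->3, 2->2, 3->3, 4->3

(t4 ∘ t3) = 1->1, 2->1, 3->1, 4->2
((t4 ∘ t3) ∘ t2) = 1->1, 2->2, 3->1, 4->1
(t1 ∘ ((t4 ∘ t3) ∘ t2)) = 1->3, 2->2, 3->3, 4->3


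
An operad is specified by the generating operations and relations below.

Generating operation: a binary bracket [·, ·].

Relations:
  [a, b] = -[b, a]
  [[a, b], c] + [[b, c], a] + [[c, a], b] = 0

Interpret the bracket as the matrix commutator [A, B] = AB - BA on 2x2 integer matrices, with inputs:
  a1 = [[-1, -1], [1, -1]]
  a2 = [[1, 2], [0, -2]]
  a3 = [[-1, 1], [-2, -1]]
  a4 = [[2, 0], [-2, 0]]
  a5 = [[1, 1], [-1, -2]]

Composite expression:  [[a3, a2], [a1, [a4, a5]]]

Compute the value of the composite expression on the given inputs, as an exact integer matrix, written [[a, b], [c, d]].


[[12, 44], [-56, -12]]


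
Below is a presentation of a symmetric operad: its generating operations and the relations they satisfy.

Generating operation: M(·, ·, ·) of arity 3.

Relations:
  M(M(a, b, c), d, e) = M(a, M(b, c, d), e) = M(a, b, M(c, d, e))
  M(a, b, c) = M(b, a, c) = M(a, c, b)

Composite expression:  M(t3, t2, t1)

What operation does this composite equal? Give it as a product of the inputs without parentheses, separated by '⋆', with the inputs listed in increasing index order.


t1 ⋆ t2 ⋆ t3

Key point: M commutes, so take the t-inputs in any fixed order.
M(t3, t2, t1) linearizes to t3 ⋆ t2 ⋆ t1
commutativity sorts the factors: t1 ⋆ t2 ⋆ t3


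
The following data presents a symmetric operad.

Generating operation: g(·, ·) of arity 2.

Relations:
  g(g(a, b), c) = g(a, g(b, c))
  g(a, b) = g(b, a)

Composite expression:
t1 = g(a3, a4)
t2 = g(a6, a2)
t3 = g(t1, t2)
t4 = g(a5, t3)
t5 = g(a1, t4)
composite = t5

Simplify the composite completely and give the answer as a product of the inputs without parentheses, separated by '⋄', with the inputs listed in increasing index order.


Reordering under g is free, so list the a-inputs canonically.
g(a3, a4) spells out as a3 ⋄ a4
g(a6, a2) spells out as a6 ⋄ a2
g(g(a3, a4), g(a6, a2)) spells out as a3 ⋄ a4 ⋄ a6 ⋄ a2
g(a5, g(g(a3, a4), g(a6, a2))) spells out as a5 ⋄ a3 ⋄ a4 ⋄ a6 ⋄ a2
g(a1, g(a5, g(g(a3, a4), g(a6, a2)))) spells out as a1 ⋄ a5 ⋄ a3 ⋄ a4 ⋄ a6 ⋄ a2
putting the inputs in ascending order: a1 ⋄ a2 ⋄ a3 ⋄ a4 ⋄ a5 ⋄ a6

a1 ⋄ a2 ⋄ a3 ⋄ a4 ⋄ a5 ⋄ a6


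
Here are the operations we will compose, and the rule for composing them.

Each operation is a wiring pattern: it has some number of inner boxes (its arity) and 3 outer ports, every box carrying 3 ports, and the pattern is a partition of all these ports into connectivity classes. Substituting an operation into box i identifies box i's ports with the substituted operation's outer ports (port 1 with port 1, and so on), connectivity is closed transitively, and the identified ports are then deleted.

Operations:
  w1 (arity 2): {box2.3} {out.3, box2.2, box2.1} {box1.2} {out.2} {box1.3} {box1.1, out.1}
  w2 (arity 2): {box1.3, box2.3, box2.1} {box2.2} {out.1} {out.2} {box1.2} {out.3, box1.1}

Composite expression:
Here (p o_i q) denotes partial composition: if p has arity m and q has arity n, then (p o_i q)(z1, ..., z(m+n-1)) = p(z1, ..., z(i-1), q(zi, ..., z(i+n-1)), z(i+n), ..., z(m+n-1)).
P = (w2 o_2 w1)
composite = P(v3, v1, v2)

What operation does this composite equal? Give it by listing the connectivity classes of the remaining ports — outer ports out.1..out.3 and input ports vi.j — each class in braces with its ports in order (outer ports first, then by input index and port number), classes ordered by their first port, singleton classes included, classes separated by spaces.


{out.1} {out.2} {out.3, v3.1} {v1.1, v2.1, v2.2, v3.3} {v1.2} {v1.3} {v2.3} {v3.2}


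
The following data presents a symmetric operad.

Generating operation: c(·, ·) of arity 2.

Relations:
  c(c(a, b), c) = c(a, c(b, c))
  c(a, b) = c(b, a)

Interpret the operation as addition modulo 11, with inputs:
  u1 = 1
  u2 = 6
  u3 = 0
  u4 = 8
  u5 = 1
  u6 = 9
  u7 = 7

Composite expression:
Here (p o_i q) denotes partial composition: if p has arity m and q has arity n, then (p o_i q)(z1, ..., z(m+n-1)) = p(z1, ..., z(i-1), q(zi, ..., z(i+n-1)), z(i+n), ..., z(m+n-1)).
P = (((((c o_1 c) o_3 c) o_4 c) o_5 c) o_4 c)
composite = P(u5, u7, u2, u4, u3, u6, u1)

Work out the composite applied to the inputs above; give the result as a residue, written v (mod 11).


10 (mod 11)

c(u5, u7) = 8
c(u4, u3) = 8
c(u6, u1) = 10
c(c(u4, u3), c(u6, u1)) = 7
c(u2, c(c(u4, u3), c(u6, u1))) = 2
c(c(u5, u7), c(u2, c(c(u4, u3), c(u6, u1)))) = 10


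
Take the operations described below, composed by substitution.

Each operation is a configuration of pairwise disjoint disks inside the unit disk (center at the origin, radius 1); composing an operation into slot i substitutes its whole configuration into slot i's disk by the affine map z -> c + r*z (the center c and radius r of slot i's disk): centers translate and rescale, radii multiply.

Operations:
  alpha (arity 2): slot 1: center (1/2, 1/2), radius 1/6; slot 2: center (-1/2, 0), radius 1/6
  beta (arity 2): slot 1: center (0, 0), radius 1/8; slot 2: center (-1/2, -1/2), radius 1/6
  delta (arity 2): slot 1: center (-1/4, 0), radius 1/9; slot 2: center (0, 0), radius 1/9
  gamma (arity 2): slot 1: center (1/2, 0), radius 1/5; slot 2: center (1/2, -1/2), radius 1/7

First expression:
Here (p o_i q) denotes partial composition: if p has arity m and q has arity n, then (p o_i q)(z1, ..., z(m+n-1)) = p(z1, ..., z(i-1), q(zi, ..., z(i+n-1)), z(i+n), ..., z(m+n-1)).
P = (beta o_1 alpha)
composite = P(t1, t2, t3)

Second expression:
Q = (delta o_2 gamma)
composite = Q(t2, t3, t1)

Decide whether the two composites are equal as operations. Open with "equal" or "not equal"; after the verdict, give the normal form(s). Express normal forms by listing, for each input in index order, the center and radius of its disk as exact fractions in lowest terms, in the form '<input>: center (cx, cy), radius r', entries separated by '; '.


not equal: they reduce to t1: center (1/16, 1/16), radius 1/48; t2: center (-1/16, 0), radius 1/48; t3: center (-1/2, -1/2), radius 1/6 and t1: center (1/18, -1/18), radius 1/63; t2: center (-1/4, 0), radius 1/9; t3: center (1/18, 0), radius 1/45

Normal form of the first expression: t1: center (1/16, 1/16), radius 1/48; t2: center (-1/16, 0), radius 1/48; t3: center (-1/2, -1/2), radius 1/6
Normal form of the second expression: t1: center (1/18, -1/18), radius 1/63; t2: center (-1/4, 0), radius 1/9; t3: center (1/18, 0), radius 1/45
Different reductions; not equal.


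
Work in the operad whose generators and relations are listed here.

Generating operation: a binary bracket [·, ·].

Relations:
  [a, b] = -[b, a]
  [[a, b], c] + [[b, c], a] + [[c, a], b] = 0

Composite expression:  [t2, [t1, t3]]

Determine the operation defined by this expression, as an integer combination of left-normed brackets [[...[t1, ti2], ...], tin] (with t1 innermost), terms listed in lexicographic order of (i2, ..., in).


-[[t1, t3], t2]


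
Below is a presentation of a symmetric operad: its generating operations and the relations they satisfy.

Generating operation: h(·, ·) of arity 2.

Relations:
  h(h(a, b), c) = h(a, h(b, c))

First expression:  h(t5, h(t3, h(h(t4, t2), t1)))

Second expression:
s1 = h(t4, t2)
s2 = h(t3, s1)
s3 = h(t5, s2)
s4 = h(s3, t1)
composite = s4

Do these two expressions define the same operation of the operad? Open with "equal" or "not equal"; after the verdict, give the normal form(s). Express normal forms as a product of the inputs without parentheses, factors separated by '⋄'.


Normal form of the first expression: t5 ⋄ t3 ⋄ t4 ⋄ t2 ⋄ t1
Normal form of the second expression: t5 ⋄ t3 ⋄ t4 ⋄ t2 ⋄ t1
One common form — equal.

equal; both compose to t5 ⋄ t3 ⋄ t4 ⋄ t2 ⋄ t1


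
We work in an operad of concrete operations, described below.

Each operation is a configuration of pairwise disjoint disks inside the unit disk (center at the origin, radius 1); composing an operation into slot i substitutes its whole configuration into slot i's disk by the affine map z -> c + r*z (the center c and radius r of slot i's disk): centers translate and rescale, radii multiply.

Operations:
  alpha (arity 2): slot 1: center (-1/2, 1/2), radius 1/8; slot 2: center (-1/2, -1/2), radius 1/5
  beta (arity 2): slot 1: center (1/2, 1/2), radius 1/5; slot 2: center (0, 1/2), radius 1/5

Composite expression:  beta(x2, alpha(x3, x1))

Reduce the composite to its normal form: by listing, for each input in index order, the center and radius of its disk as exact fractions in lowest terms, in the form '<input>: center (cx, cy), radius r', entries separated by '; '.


Affine substitution under beta: radii multiply and x-centers shift.
input x2: applying the 1 nested substitution gives center (1/2, 1/2), radius 1/5
input x3: applying the 2 nested substitutions gives center (-1/10, 3/5), radius 1/40
input x1: applying the 2 nested substitutions gives center (-1/10, 2/5), radius 1/25

x1: center (-1/10, 2/5), radius 1/25; x2: center (1/2, 1/2), radius 1/5; x3: center (-1/10, 3/5), radius 1/40


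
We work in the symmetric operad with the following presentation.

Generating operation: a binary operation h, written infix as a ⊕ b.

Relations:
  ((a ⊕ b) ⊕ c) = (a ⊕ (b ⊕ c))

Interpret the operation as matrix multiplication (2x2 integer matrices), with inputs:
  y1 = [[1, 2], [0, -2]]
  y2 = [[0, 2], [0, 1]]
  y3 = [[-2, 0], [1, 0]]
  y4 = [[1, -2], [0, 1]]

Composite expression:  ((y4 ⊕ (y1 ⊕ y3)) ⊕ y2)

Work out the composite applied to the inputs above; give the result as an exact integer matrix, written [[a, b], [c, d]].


(y1 ⊕ y3) = [[0, 0], [-2, 0]]
(y4 ⊕ (y1 ⊕ y3)) = [[4, 0], [-2, 0]]
((y4 ⊕ (y1 ⊕ y3)) ⊕ y2) = [[0, 8], [0, -4]]

[[0, 8], [0, -4]]


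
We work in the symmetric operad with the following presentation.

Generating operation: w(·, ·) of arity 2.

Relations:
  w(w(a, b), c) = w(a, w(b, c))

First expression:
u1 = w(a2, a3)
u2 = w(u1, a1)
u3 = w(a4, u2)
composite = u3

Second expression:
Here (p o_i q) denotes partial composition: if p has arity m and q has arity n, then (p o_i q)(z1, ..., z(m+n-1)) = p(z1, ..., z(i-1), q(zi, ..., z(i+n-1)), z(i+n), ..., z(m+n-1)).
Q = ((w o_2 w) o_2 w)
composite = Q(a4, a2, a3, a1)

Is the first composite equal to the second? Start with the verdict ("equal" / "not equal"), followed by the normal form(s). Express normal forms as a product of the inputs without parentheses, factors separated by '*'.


equal; the common form is a4 * a2 * a3 * a1

The first expression, normalized: a4 * a2 * a3 * a1
The second expression, normalized: a4 * a2 * a3 * a1
The normal forms match — equal.


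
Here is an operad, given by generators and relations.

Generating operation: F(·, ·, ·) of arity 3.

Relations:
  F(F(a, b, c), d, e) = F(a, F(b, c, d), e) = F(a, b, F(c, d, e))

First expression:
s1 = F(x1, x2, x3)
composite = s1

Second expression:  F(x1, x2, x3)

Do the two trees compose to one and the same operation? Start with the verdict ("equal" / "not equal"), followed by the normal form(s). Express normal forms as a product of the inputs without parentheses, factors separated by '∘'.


equal — both sides give x1 ∘ x2 ∘ x3


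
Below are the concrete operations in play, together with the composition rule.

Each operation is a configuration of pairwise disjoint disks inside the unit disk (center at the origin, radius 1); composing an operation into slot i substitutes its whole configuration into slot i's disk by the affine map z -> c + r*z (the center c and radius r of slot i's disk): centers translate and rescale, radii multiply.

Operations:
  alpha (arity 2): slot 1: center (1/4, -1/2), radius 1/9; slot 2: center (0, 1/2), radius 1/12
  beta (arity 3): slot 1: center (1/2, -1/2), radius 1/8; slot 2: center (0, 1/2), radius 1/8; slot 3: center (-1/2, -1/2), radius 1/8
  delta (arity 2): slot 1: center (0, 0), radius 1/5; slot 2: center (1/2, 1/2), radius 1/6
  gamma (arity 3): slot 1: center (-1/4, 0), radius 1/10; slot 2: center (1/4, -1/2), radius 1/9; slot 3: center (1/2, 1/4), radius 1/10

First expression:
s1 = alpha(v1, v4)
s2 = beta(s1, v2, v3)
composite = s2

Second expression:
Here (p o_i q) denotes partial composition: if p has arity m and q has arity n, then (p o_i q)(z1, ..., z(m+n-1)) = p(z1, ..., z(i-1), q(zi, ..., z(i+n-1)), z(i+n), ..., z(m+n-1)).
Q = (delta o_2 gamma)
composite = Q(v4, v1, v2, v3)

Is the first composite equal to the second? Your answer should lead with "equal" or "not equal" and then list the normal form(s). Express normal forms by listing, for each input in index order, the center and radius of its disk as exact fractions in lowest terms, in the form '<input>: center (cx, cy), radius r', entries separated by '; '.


Reducing the first expression gives v1: center (17/32, -9/16), radius 1/72; v2: center (0, 1/2), radius 1/8; v3: center (-1/2, -1/2), radius 1/8; v4: center (1/2, -7/16), radius 1/96
Reducing the second expression gives v1: center (11/24, 1/2), radius 1/60; v2: center (13/24, 5/12), radius 1/54; v3: center (7/12, 13/24), radius 1/60; v4: center (0, 0), radius 1/5
Distinct normal forms: not equal.

not equal; first: v1: center (17/32, -9/16), radius 1/72; v2: center (0, 1/2), radius 1/8; v3: center (-1/2, -1/2), radius 1/8; v4: center (1/2, -7/16), radius 1/96; second: v1: center (11/24, 1/2), radius 1/60; v2: center (13/24, 5/12), radius 1/54; v3: center (7/12, 13/24), radius 1/60; v4: center (0, 0), radius 1/5


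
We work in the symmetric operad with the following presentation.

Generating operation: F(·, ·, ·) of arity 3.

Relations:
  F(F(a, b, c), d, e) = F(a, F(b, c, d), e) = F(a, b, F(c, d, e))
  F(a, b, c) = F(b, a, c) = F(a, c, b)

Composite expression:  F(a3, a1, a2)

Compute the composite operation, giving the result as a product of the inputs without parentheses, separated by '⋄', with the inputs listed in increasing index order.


Shape and order are irrelevant to F; the a-input set decides.
F(a3, a1, a2) collapses to a3 ⋄ a1 ⋄ a2
putting the inputs in ascending order: a1 ⋄ a2 ⋄ a3

a1 ⋄ a2 ⋄ a3


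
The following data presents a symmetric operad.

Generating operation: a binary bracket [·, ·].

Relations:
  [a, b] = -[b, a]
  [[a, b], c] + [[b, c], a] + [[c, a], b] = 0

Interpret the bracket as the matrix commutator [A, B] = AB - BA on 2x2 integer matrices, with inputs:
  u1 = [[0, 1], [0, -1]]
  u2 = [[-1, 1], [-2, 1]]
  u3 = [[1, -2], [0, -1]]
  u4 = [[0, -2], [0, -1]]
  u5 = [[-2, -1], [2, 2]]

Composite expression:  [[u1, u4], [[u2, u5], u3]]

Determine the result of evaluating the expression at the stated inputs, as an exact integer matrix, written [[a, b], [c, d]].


[u1, u4] = [[0, -3], [0, 0]]
[u2, u5] = [[0, 6], [12, 0]]
[[u2, u5], u3] = [[24, -12], [24, -24]]
[[u1, u4], [[u2, u5], u3]] = [[-72, 144], [0, 72]]

[[-72, 144], [0, 72]]


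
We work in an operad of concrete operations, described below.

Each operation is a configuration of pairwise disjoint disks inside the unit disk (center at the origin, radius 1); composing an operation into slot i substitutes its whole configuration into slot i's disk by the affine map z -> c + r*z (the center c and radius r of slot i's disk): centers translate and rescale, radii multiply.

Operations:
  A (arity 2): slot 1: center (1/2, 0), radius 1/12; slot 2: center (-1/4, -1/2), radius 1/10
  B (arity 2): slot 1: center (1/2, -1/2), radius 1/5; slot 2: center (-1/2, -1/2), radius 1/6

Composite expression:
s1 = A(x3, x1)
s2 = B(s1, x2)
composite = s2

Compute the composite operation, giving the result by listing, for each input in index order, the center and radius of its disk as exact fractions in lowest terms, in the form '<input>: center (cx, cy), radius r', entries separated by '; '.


x1: center (9/20, -3/5), radius 1/50; x2: center (-1/2, -1/2), radius 1/6; x3: center (3/5, -1/2), radius 1/60

Nesting under B composes maps z -> c + r*z down each x-path.
tracing x3 down its 2-map path: center (3/5, -1/2), radius 1/60
tracing x1 down its 2-map path: center (9/20, -3/5), radius 1/50
tracing x2 down its 1-map path: center (-1/2, -1/2), radius 1/6


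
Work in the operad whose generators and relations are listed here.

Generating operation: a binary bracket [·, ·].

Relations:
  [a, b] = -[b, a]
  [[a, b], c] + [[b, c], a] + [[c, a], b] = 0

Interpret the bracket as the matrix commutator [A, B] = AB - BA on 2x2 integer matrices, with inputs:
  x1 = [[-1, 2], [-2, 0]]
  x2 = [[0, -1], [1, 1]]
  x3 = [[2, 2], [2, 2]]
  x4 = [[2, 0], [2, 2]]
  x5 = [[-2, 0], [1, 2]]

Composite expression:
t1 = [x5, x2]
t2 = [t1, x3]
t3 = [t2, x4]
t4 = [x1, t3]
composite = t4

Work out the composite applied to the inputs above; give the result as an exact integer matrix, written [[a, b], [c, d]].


[[-16, -32], [-40, 16]]

[x5, x2] = [[1, 4], [3, -1]]
[[x5, x2], x3] = [[2, 4], [-4, -2]]
[[[x5, x2], x3], x4] = [[8, 0], [-8, -8]]
[x1, [[[x5, x2], x3], x4]] = [[-16, -32], [-40, 16]]


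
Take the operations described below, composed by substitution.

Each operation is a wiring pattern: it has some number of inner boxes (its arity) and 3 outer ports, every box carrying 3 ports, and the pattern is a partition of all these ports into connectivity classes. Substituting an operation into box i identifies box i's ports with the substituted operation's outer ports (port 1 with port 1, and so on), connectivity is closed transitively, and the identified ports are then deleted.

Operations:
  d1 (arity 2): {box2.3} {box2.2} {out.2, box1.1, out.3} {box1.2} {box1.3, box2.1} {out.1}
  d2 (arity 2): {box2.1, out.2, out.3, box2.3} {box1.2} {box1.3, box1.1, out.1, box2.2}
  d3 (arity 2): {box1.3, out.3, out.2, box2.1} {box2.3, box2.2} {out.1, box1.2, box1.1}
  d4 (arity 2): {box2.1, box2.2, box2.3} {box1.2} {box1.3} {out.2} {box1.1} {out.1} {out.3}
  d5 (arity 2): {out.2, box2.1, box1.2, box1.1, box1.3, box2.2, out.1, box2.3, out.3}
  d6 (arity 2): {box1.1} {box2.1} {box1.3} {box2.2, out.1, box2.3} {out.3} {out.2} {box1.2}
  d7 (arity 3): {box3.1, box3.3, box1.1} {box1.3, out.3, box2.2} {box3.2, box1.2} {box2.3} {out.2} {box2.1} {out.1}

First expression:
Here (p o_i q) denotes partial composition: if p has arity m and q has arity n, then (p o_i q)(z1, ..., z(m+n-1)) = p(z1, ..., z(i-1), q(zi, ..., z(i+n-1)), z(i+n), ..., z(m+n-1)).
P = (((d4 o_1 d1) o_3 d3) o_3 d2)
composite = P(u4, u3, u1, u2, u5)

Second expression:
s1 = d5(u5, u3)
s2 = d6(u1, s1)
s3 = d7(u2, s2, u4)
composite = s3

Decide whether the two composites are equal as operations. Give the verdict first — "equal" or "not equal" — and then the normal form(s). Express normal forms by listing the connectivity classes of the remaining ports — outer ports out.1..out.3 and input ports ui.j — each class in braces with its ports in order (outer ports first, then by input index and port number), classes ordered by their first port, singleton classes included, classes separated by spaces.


The first expression, normalized: {out.1} {out.2} {out.3} {u1.1, u1.3, u2.1, u2.2, u2.3, u5.1} {u1.2} {u3.1, u4.3} {u3.2} {u3.3} {u4.1} {u4.2} {u5.2, u5.3}
The second expression, normalized: {out.1} {out.2} {out.3, u2.3} {u1.1} {u1.2} {u1.3} {u2.1, u4.1, u4.3} {u2.2, u4.2} {u3.1, u3.2, u3.3, u5.1, u5.2, u5.3}
They disagree, so not equal.

not equal — first {out.1} {out.2} {out.3} {u1.1, u1.3, u2.1, u2.2, u2.3, u5.1} {u1.2} {u3.1, u4.3} {u3.2} {u3.3} {u4.1} {u4.2} {u5.2, u5.3}, second {out.1} {out.2} {out.3, u2.3} {u1.1} {u1.2} {u1.3} {u2.1, u4.1, u4.3} {u2.2, u4.2} {u3.1, u3.2, u3.3, u5.1, u5.2, u5.3}


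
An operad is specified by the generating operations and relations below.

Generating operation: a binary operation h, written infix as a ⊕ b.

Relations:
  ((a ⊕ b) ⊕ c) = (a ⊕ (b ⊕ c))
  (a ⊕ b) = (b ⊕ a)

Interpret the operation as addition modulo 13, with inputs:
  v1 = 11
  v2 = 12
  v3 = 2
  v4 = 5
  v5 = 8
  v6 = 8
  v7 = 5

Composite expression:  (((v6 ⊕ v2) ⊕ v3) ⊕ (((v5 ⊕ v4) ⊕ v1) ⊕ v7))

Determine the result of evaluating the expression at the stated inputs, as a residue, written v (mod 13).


12 (mod 13)

(v6 ⊕ v2) = 7
((v6 ⊕ v2) ⊕ v3) = 9
(v5 ⊕ v4) = 0
((v5 ⊕ v4) ⊕ v1) = 11
(((v5 ⊕ v4) ⊕ v1) ⊕ v7) = 3
(((v6 ⊕ v2) ⊕ v3) ⊕ (((v5 ⊕ v4) ⊕ v1) ⊕ v7)) = 12


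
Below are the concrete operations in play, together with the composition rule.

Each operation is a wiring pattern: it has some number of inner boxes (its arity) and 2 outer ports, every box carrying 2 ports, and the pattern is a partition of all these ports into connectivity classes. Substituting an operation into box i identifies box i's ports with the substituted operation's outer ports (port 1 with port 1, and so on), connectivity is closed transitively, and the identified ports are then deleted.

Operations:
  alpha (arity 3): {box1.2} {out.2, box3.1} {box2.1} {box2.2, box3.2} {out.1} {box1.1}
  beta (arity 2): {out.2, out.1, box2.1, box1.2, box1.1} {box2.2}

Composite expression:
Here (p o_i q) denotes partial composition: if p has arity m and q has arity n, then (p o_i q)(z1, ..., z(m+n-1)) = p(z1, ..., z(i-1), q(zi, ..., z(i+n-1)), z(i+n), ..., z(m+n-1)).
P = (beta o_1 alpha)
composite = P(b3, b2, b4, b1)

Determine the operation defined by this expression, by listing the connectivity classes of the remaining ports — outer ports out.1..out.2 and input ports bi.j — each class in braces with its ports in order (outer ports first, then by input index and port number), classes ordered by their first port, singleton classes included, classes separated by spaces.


{out.1, out.2, b1.1, b4.1} {b1.2} {b2.1} {b2.2, b4.2} {b3.1} {b3.2}


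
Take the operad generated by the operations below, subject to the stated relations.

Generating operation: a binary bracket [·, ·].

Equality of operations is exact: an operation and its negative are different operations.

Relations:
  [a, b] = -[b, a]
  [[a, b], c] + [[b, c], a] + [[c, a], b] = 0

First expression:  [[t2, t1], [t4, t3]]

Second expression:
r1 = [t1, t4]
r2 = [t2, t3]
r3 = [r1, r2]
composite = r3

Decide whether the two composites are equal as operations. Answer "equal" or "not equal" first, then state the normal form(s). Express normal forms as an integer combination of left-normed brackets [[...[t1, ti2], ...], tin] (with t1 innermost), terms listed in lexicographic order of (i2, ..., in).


not equal; first: [[[t1, t2], t3], t4] - [[[t1, t2], t4], t3]; second: [[[t1, t4], t2], t3] - [[[t1, t4], t3], t2]


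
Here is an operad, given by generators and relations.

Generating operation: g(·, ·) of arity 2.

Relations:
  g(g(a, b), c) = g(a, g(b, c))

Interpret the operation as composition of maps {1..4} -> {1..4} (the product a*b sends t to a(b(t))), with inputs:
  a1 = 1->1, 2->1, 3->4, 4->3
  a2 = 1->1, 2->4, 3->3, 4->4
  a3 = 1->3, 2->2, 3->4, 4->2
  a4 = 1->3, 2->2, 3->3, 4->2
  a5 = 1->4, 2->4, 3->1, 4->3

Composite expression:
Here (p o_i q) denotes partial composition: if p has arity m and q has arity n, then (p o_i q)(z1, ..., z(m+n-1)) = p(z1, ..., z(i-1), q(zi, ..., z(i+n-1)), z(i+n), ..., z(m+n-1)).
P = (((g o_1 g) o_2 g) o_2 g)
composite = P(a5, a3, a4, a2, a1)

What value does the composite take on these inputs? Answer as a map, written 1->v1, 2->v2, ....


1->3, 2->3, 3->4, 4->3


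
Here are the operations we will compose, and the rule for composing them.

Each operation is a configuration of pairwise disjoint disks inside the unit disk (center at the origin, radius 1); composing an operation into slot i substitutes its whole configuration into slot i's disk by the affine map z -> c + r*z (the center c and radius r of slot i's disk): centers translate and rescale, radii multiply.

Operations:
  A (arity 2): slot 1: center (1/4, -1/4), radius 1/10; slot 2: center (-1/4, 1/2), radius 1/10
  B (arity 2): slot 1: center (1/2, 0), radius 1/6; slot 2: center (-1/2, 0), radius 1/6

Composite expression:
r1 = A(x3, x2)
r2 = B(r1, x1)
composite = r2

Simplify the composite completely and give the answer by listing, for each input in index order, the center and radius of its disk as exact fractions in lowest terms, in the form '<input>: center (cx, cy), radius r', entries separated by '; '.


x1: center (-1/2, 0), radius 1/6; x2: center (11/24, 1/12), radius 1/60; x3: center (13/24, -1/24), radius 1/60

Follow each x-input down from B: c' goes to c + r*c', radius to r*r'.
tracing x3 down its 2-map path: center (13/24, -1/24), radius 1/60
tracing x2 down its 2-map path: center (11/24, 1/12), radius 1/60
tracing x1 down its 1-map path: center (-1/2, 0), radius 1/6


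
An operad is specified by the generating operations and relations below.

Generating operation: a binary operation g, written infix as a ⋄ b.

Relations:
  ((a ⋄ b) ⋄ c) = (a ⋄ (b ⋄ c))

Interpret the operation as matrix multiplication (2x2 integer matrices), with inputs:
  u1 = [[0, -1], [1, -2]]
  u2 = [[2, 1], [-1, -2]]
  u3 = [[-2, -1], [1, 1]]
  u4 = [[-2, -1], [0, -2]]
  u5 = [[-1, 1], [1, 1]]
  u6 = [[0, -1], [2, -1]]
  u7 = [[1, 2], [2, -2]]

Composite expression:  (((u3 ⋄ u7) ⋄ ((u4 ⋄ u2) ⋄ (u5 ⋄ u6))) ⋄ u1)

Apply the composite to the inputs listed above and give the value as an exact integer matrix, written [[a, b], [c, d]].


[[16, -32], [0, 18]]

(u3 ⋄ u7) = [[-4, -2], [3, 0]]
(u4 ⋄ u2) = [[-3, 0], [2, 4]]
(u5 ⋄ u6) = [[2, 0], [2, -2]]
((u4 ⋄ u2) ⋄ (u5 ⋄ u6)) = [[-6, 0], [12, -8]]
((u3 ⋄ u7) ⋄ ((u4 ⋄ u2) ⋄ (u5 ⋄ u6))) = [[0, 16], [-18, 0]]
(((u3 ⋄ u7) ⋄ ((u4 ⋄ u2) ⋄ (u5 ⋄ u6))) ⋄ u1) = [[16, -32], [0, 18]]


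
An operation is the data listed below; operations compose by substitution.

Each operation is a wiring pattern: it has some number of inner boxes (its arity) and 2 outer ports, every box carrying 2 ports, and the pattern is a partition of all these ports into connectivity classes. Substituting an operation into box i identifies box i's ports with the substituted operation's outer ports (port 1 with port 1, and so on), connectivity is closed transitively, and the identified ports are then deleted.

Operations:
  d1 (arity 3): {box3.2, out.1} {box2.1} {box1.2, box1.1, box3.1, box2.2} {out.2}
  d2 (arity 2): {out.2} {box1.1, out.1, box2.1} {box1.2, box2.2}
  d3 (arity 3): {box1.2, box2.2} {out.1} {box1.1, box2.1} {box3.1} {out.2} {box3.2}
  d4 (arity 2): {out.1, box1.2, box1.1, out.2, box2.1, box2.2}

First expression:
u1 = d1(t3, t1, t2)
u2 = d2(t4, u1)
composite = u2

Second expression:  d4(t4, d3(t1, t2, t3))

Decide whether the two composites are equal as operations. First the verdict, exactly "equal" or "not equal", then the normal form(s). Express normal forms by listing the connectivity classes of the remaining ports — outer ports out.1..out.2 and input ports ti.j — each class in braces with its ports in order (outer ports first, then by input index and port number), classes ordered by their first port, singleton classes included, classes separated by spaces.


not equal; first: {out.1, t2.2, t4.1} {out.2} {t1.1} {t1.2, t2.1, t3.1, t3.2} {t4.2}; second: {out.1, out.2, t4.1, t4.2} {t1.1, t2.1} {t1.2, t2.2} {t3.1} {t3.2}

The first expression, normalized: {out.1, t2.2, t4.1} {out.2} {t1.1} {t1.2, t2.1, t3.1, t3.2} {t4.2}
The second expression, normalized: {out.1, out.2, t4.1, t4.2} {t1.1, t2.1} {t1.2, t2.2} {t3.1} {t3.2}
Distinct normal forms: not equal.


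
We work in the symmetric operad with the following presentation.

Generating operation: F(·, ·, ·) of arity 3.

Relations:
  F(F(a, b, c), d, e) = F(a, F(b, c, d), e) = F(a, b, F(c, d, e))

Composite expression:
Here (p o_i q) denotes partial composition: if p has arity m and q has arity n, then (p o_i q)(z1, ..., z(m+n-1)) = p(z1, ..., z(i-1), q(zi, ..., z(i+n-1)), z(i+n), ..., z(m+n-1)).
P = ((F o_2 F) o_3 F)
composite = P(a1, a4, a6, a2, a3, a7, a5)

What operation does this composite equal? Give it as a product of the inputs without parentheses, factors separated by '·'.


a1 · a4 · a6 · a2 · a3 · a7 · a5

Key point: F is associative — brackets drop, the a-order remains.
F(a6, a2, a3) linearizes to a6 · a2 · a3
F(a4, F(a6, a2, a3), a7) linearizes to a4 · a6 · a2 · a3 · a7
F(a1, F(a4, F(a6, a2, a3), a7), a5) linearizes to a1 · a4 · a6 · a2 · a3 · a7 · a5


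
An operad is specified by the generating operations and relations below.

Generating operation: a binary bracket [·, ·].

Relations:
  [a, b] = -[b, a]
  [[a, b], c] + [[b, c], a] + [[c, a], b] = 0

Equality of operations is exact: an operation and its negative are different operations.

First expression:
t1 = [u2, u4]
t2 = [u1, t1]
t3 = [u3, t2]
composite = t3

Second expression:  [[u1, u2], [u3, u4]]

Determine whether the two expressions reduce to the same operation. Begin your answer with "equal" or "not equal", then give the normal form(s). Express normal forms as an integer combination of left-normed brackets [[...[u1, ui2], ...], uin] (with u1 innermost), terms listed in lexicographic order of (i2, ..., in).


The first composite normalizes to -[[[u1, u2], u4], u3] + [[[u1, u4], u2], u3]
The second composite normalizes to [[[u1, u2], u3], u4] - [[[u1, u2], u4], u3]
Different reductions; not equal.

not equal; the first gives -[[[u1, u2], u4], u3] + [[[u1, u4], u2], u3] and the second [[[u1, u2], u3], u4] - [[[u1, u2], u4], u3]


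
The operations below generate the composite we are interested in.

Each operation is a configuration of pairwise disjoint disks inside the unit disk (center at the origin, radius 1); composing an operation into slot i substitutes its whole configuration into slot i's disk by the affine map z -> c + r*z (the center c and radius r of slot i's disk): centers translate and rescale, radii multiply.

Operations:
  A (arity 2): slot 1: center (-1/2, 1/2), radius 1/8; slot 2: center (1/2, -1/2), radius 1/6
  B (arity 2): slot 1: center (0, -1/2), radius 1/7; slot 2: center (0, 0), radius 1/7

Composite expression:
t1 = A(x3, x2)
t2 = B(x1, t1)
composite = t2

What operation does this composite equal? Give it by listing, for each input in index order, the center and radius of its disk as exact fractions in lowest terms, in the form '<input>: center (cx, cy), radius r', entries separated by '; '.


Follow each x-input down from B: c' goes to c + r*c', radius to r*r'.
x1: after 1 affine step, its disk has center (0, -1/2), radius 1/7
x3: after 2 affine steps, its disk has center (-1/14, 1/14), radius 1/56
x2: after 2 affine steps, its disk has center (1/14, -1/14), radius 1/42

x1: center (0, -1/2), radius 1/7; x2: center (1/14, -1/14), radius 1/42; x3: center (-1/14, 1/14), radius 1/56


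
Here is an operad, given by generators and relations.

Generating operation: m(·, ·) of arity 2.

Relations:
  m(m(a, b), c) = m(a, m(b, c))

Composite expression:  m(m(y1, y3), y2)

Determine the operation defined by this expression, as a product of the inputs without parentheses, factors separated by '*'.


y1 * y3 * y2

Associativity of m dissolves the nesting; only the y-input order survives.
m(y1, y3) spells out as y1 * y3
m(m(y1, y3), y2) spells out as y1 * y3 * y2


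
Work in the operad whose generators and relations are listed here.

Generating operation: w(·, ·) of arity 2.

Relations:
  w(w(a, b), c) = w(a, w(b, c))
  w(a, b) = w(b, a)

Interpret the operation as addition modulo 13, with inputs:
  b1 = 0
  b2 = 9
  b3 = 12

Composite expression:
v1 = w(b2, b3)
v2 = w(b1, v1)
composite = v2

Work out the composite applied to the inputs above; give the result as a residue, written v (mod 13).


8 (mod 13)


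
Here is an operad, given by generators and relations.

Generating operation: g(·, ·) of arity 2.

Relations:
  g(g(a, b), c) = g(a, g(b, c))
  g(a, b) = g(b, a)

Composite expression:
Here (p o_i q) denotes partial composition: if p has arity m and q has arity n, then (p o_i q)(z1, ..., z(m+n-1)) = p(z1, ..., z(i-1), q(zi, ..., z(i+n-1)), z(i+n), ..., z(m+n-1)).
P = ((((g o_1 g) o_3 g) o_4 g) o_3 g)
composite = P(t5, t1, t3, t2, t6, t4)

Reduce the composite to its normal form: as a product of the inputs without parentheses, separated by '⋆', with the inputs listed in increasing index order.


Shape and order are irrelevant to g; the t-input set decides.
g(t5, t1) spells out as t5 ⋆ t1
g(t3, t2) spells out as t3 ⋆ t2
g(t6, t4) spells out as t6 ⋆ t4
g(g(t3, t2), g(t6, t4)) spells out as t3 ⋆ t2 ⋆ t6 ⋆ t4
g(g(t5, t1), g(g(t3, t2), g(t6, t4))) spells out as t5 ⋆ t1 ⋆ t3 ⋆ t2 ⋆ t6 ⋆ t4
the factors in increasing index order: t1 ⋆ t2 ⋆ t3 ⋆ t4 ⋆ t5 ⋆ t6

t1 ⋆ t2 ⋆ t3 ⋆ t4 ⋆ t5 ⋆ t6
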